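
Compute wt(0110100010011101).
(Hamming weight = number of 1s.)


Counting 1s in 0110100010011101

8


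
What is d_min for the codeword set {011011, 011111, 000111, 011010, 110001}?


Comparing all pairs, minimum distance: 1
Can detect 0 errors, correct 0 errors

1


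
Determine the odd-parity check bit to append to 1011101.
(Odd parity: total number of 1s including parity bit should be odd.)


Number of 1s in data: 5
Parity bit: 0

0


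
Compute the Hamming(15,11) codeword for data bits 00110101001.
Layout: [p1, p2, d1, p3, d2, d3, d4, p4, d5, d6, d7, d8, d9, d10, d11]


Parity bits: p1=0, p2=0, p3=0, p4=1

000001110101001


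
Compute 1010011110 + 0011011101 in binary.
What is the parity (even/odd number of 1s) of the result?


1010011110 = 670
0011011101 = 221
Sum = 891 = 1101111011
1s count = 8

even parity (8 ones in 1101111011)


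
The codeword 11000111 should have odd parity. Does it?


Number of 1s: 5

Yes, parity is correct (5 ones)


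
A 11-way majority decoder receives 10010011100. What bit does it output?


Ones: 5 out of 11
Threshold: 6

0 (5/11 voted 1)


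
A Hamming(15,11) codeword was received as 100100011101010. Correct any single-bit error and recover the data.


Syndrome = 12: error at position 12

Data: 00001100010 (corrected bit 12)


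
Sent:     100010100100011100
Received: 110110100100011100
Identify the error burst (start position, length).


XOR: 010100000000000000

Burst at position 1, length 3


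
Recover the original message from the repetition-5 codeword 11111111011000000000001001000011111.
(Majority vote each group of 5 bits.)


Groups: 11111, 11101, 10000, 00000, 00100, 10000, 11111
Majority votes: 1100001

1100001


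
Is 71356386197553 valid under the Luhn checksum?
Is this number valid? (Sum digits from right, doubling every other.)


Luhn sum = 61
61 mod 10 = 1

Invalid (Luhn sum mod 10 = 1)


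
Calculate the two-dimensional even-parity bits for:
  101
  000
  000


Row parities: 000
Column parities: 101

Row P: 000, Col P: 101, Corner: 0


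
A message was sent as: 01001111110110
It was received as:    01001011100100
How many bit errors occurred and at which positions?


XOR: 00000100010010

3 error(s) at position(s): 5, 9, 12


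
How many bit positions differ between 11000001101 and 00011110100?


XOR: 11011111001
Count of 1s: 8

8


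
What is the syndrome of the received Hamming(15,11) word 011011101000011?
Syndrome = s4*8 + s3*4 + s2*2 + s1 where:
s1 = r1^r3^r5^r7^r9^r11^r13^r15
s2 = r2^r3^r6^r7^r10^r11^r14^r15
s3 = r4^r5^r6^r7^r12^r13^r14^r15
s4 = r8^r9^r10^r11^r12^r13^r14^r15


s1=1, s2=0, s3=1, s4=1

Syndrome = 13 (error at position 13)


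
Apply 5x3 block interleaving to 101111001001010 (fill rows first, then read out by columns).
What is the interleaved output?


Matrix:
  101
  111
  001
  001
  010
Read columns: 110000100111110

110000100111110


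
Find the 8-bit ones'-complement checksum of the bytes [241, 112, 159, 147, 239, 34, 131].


Sum = 1063 mod 256 = 39
Complement = 216

216


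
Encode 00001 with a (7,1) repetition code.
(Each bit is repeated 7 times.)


Each bit -> 7 copies

00000000000000000000000000001111111


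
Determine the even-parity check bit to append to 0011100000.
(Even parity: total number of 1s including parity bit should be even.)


Number of 1s in data: 3
Parity bit: 1

1


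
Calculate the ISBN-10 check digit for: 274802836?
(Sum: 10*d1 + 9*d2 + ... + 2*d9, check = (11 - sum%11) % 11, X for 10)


Weighted sum: 234
234 mod 11 = 3

Check digit: 8


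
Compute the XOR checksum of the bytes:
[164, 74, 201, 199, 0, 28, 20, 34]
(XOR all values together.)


XOR chain: 164 ^ 74 ^ 201 ^ 199 ^ 0 ^ 28 ^ 20 ^ 34 = 202

202


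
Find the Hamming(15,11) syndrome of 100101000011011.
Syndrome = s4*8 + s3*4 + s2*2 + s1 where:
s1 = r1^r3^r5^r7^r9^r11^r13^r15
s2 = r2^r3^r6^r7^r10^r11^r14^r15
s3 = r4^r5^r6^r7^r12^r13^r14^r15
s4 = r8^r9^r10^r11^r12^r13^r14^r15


s1=1, s2=0, s3=1, s4=0

Syndrome = 5 (error at position 5)


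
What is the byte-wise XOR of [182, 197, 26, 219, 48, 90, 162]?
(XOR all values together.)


XOR chain: 182 ^ 197 ^ 26 ^ 219 ^ 48 ^ 90 ^ 162 = 122

122


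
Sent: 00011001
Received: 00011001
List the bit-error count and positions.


XOR: 00000000

0 errors (received matches sent)


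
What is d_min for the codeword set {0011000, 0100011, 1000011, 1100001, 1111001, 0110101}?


Comparing all pairs, minimum distance: 2
Can detect 1 errors, correct 0 errors

2


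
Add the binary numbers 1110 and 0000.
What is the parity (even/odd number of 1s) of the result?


1110 = 14
0000 = 0
Sum = 14 = 1110
1s count = 3

odd parity (3 ones in 1110)


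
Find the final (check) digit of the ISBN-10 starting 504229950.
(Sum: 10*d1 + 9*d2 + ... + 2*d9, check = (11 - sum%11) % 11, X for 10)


Weighted sum: 204
204 mod 11 = 6

Check digit: 5


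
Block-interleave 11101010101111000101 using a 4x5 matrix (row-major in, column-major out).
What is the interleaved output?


Matrix:
  11101
  01010
  11110
  00101
Read columns: 10101110101101101001

10101110101101101001


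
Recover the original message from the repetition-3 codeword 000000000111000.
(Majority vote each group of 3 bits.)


Groups: 000, 000, 000, 111, 000
Majority votes: 00010

00010


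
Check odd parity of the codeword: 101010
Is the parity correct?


Number of 1s: 3

Yes, parity is correct (3 ones)


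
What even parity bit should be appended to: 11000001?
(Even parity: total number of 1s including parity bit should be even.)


Number of 1s in data: 3
Parity bit: 1

1


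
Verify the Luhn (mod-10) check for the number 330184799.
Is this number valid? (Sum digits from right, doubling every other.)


Luhn sum = 52
52 mod 10 = 2

Invalid (Luhn sum mod 10 = 2)


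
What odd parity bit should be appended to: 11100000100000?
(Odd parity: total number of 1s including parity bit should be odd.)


Number of 1s in data: 4
Parity bit: 1

1


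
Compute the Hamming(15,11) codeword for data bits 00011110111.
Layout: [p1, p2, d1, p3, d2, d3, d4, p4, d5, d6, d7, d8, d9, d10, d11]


Parity bits: p1=1, p2=1, p3=0, p4=0

110000101110111


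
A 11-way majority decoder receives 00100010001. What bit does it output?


Ones: 3 out of 11
Threshold: 6

0 (3/11 voted 1)


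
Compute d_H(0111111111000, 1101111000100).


XOR: 1010000111100
Count of 1s: 6

6


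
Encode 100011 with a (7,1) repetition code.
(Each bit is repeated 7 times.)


Each bit -> 7 copies

111111100000000000000000000011111111111111


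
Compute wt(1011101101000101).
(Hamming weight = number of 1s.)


Counting 1s in 1011101101000101

9


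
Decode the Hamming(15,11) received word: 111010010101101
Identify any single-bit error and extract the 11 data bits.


Syndrome = 9: error at position 9

Data: 11001101101 (corrected bit 9)


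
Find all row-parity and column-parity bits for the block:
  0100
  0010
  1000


Row parities: 111
Column parities: 1110

Row P: 111, Col P: 1110, Corner: 1


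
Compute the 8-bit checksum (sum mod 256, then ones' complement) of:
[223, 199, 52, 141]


Sum = 615 mod 256 = 103
Complement = 152

152


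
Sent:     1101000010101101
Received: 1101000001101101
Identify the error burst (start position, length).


XOR: 0000000011000000

Burst at position 8, length 2


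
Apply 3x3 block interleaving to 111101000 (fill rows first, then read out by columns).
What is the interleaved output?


Matrix:
  111
  101
  000
Read columns: 110100110

110100110


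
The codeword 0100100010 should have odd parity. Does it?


Number of 1s: 3

Yes, parity is correct (3 ones)


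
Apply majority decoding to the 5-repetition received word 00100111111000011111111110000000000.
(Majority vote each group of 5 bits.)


Groups: 00100, 11111, 10000, 11111, 11111, 00000, 00000
Majority votes: 0101100

0101100


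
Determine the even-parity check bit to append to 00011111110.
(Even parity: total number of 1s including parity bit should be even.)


Number of 1s in data: 7
Parity bit: 1

1


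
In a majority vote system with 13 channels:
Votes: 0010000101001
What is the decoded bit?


Ones: 4 out of 13
Threshold: 7

0 (4/13 voted 1)


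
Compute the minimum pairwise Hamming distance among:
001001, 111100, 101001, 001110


Comparing all pairs, minimum distance: 1
Can detect 0 errors, correct 0 errors

1


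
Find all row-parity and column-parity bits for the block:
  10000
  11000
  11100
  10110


Row parities: 1011
Column parities: 00010

Row P: 1011, Col P: 00010, Corner: 1


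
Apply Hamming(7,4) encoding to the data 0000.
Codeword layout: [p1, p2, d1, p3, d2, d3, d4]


Parity bits: p1=0, p2=0, p3=0

0000000


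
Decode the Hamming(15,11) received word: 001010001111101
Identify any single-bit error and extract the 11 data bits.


Syndrome = 0: no error detected

Data: 11001111101 (no errors)


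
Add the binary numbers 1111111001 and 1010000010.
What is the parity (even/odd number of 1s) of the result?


1111111001 = 1017
1010000010 = 642
Sum = 1659 = 11001111011
1s count = 8

even parity (8 ones in 11001111011)


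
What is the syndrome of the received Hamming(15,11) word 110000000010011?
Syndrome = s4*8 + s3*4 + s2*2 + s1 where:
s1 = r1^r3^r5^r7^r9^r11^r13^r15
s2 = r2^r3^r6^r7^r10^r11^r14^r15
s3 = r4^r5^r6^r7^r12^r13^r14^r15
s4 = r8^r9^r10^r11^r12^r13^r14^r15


s1=1, s2=0, s3=0, s4=1

Syndrome = 9 (error at position 9)


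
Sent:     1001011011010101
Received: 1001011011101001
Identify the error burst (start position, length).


XOR: 0000000000111100

Burst at position 10, length 4


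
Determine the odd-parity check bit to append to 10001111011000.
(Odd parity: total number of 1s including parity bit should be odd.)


Number of 1s in data: 7
Parity bit: 0

0


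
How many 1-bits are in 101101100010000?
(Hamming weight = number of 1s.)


Counting 1s in 101101100010000

6


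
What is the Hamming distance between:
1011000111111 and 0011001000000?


XOR: 1000001111111
Count of 1s: 8

8


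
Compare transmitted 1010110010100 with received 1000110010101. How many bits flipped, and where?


XOR: 0010000000001

2 error(s) at position(s): 2, 12


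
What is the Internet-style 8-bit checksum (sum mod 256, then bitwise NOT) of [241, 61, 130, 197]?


Sum = 629 mod 256 = 117
Complement = 138

138


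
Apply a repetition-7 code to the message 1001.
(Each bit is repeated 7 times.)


Each bit -> 7 copies

1111111000000000000001111111


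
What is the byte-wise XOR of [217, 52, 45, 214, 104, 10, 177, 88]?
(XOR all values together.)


XOR chain: 217 ^ 52 ^ 45 ^ 214 ^ 104 ^ 10 ^ 177 ^ 88 = 157

157


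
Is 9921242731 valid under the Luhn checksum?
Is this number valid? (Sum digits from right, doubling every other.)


Luhn sum = 49
49 mod 10 = 9

Invalid (Luhn sum mod 10 = 9)


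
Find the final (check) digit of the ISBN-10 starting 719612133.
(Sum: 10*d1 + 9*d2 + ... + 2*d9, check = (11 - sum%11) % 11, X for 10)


Weighted sum: 228
228 mod 11 = 8

Check digit: 3


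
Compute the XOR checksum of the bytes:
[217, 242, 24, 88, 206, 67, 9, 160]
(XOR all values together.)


XOR chain: 217 ^ 242 ^ 24 ^ 88 ^ 206 ^ 67 ^ 9 ^ 160 = 79

79


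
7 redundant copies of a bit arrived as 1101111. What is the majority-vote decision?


Ones: 6 out of 7
Threshold: 4

1 (6/7 voted 1)


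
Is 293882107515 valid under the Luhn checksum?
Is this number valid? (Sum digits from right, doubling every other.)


Luhn sum = 55
55 mod 10 = 5

Invalid (Luhn sum mod 10 = 5)


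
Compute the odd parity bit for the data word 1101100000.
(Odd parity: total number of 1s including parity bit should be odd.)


Number of 1s in data: 4
Parity bit: 1

1


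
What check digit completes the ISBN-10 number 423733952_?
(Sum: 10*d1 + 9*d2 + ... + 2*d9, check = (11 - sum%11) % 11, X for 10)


Weighted sum: 219
219 mod 11 = 10

Check digit: 1


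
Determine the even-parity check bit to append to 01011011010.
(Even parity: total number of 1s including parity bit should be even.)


Number of 1s in data: 6
Parity bit: 0

0


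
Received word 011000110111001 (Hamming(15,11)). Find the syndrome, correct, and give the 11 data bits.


Syndrome = 12: error at position 12

Data: 10010110001 (corrected bit 12)


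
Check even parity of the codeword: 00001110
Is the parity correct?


Number of 1s: 3

No, parity error (3 ones)


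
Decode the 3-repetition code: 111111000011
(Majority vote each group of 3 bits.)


Groups: 111, 111, 000, 011
Majority votes: 1101

1101


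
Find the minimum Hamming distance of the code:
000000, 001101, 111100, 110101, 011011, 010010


Comparing all pairs, minimum distance: 2
Can detect 1 errors, correct 0 errors

2


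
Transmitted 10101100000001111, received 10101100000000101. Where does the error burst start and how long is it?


XOR: 00000000000001010

Burst at position 13, length 3


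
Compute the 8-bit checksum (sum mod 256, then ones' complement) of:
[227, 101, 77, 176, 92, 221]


Sum = 894 mod 256 = 126
Complement = 129

129


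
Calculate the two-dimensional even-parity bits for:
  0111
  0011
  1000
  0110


Row parities: 1010
Column parities: 1010

Row P: 1010, Col P: 1010, Corner: 0


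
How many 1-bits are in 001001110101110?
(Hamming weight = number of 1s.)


Counting 1s in 001001110101110

8


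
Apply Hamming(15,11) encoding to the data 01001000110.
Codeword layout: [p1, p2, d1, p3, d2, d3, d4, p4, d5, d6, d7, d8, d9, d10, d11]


Parity bits: p1=1, p2=1, p3=1, p4=1

110110011000110


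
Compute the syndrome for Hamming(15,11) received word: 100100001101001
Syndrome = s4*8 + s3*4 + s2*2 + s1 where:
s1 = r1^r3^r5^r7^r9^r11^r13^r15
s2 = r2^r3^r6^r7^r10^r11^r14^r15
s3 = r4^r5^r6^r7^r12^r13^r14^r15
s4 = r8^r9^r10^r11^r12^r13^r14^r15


s1=1, s2=0, s3=1, s4=0

Syndrome = 5 (error at position 5)


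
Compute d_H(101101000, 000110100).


XOR: 101011100
Count of 1s: 5

5


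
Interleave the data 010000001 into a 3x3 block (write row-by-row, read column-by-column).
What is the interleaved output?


Matrix:
  010
  000
  001
Read columns: 000100001

000100001


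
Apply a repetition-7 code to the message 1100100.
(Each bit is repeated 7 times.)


Each bit -> 7 copies

1111111111111100000000000000111111100000000000000


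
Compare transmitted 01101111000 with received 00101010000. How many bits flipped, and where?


XOR: 01000101000

3 error(s) at position(s): 1, 5, 7


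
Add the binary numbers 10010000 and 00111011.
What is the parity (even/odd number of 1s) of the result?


10010000 = 144
00111011 = 59
Sum = 203 = 11001011
1s count = 5

odd parity (5 ones in 11001011)


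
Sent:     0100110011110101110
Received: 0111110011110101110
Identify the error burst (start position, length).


XOR: 0011000000000000000

Burst at position 2, length 2


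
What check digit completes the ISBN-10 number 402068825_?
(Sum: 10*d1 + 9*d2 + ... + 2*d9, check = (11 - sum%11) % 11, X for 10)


Weighted sum: 180
180 mod 11 = 4

Check digit: 7


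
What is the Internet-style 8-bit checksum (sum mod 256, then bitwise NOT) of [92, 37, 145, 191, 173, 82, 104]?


Sum = 824 mod 256 = 56
Complement = 199

199


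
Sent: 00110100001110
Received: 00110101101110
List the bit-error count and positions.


XOR: 00000001100000

2 error(s) at position(s): 7, 8


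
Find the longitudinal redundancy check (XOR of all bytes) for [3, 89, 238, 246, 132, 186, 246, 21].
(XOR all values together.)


XOR chain: 3 ^ 89 ^ 238 ^ 246 ^ 132 ^ 186 ^ 246 ^ 21 = 159

159


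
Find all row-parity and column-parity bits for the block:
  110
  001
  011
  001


Row parities: 0101
Column parities: 101

Row P: 0101, Col P: 101, Corner: 0


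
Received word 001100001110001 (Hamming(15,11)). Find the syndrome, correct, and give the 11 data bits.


Syndrome = 0: no error detected

Data: 10001110001 (no errors)


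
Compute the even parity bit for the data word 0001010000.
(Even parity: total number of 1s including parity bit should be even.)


Number of 1s in data: 2
Parity bit: 0

0


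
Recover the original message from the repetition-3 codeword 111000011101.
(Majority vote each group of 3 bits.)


Groups: 111, 000, 011, 101
Majority votes: 1011

1011


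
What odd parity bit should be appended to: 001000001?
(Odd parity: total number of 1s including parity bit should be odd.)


Number of 1s in data: 2
Parity bit: 1

1


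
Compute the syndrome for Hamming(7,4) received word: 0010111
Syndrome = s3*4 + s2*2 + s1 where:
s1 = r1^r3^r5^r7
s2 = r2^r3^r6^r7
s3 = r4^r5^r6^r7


s1=1, s2=1, s3=1

Syndrome = 7 (error at position 7)


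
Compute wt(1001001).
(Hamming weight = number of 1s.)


Counting 1s in 1001001

3


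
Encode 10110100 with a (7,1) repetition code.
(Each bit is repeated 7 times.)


Each bit -> 7 copies

11111110000000111111111111110000000111111100000000000000


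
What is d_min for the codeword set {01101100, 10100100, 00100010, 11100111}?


Comparing all pairs, minimum distance: 3
Can detect 2 errors, correct 1 errors

3


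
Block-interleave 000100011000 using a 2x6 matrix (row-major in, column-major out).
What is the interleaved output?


Matrix:
  000100
  011000
Read columns: 000101100000

000101100000


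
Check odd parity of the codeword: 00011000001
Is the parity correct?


Number of 1s: 3

Yes, parity is correct (3 ones)


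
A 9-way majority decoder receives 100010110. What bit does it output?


Ones: 4 out of 9
Threshold: 5

0 (4/9 voted 1)


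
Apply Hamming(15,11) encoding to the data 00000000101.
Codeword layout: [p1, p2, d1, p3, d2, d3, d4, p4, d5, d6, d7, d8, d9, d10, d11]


Parity bits: p1=0, p2=1, p3=0, p4=0

010000000000101


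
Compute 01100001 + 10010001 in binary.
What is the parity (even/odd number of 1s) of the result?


01100001 = 97
10010001 = 145
Sum = 242 = 11110010
1s count = 5

odd parity (5 ones in 11110010)


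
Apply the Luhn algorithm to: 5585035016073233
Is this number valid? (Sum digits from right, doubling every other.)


Luhn sum = 54
54 mod 10 = 4

Invalid (Luhn sum mod 10 = 4)


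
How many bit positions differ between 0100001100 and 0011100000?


XOR: 0111101100
Count of 1s: 6

6


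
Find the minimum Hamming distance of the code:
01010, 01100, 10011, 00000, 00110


Comparing all pairs, minimum distance: 2
Can detect 1 errors, correct 0 errors

2


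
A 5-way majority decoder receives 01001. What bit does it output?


Ones: 2 out of 5
Threshold: 3

0 (2/5 voted 1)


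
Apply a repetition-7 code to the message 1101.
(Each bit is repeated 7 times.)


Each bit -> 7 copies

1111111111111100000001111111


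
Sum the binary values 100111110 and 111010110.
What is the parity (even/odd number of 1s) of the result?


100111110 = 318
111010110 = 470
Sum = 788 = 1100010100
1s count = 4

even parity (4 ones in 1100010100)


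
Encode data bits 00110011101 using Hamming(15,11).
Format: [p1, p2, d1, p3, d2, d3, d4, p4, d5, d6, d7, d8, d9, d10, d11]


Parity bits: p1=0, p2=0, p3=1, p4=0

000101100011101


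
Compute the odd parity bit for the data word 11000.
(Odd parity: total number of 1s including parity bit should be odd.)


Number of 1s in data: 2
Parity bit: 1

1


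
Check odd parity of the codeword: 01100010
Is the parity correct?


Number of 1s: 3

Yes, parity is correct (3 ones)


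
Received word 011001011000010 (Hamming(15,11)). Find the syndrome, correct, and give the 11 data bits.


Syndrome = 8: error at position 8

Data: 10101000010 (corrected bit 8)


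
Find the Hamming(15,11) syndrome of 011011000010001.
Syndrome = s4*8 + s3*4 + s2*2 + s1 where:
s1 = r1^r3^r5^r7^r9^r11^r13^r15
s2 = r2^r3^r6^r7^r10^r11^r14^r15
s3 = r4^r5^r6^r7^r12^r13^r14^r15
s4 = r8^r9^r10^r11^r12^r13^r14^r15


s1=0, s2=1, s3=1, s4=0

Syndrome = 6 (error at position 6)


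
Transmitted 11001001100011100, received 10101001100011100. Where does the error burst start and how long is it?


XOR: 01100000000000000

Burst at position 1, length 2


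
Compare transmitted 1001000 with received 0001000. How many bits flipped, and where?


XOR: 1000000

1 error(s) at position(s): 0


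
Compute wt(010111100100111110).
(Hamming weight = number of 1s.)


Counting 1s in 010111100100111110

11


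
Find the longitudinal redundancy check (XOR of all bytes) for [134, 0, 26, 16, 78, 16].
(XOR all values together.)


XOR chain: 134 ^ 0 ^ 26 ^ 16 ^ 78 ^ 16 = 210

210


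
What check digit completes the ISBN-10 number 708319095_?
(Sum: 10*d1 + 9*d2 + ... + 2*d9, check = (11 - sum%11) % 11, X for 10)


Weighted sum: 243
243 mod 11 = 1

Check digit: X


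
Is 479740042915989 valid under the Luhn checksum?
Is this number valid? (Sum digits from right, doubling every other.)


Luhn sum = 73
73 mod 10 = 3

Invalid (Luhn sum mod 10 = 3)


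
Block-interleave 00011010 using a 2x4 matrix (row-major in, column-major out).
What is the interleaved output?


Matrix:
  0001
  1010
Read columns: 01000110

01000110


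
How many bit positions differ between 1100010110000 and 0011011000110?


XOR: 1111001110110
Count of 1s: 9

9


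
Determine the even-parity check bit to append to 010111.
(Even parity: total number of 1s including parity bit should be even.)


Number of 1s in data: 4
Parity bit: 0

0


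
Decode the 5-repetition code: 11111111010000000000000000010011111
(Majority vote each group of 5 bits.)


Groups: 11111, 11101, 00000, 00000, 00000, 00100, 11111
Majority votes: 1100001

1100001


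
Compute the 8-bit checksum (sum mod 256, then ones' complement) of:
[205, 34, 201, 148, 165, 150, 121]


Sum = 1024 mod 256 = 0
Complement = 255

255


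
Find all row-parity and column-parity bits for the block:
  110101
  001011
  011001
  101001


Row parities: 0111
Column parities: 001110

Row P: 0111, Col P: 001110, Corner: 1


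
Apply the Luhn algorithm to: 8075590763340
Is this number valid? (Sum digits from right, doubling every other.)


Luhn sum = 58
58 mod 10 = 8

Invalid (Luhn sum mod 10 = 8)


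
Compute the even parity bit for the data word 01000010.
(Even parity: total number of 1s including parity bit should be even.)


Number of 1s in data: 2
Parity bit: 0

0


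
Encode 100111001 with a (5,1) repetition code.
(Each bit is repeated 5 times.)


Each bit -> 5 copies

111110000000000111111111111111000000000011111


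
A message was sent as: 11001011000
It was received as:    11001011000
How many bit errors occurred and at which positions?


XOR: 00000000000

0 errors (received matches sent)


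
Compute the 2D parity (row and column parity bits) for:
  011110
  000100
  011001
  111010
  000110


Row parities: 01100
Column parities: 111111

Row P: 01100, Col P: 111111, Corner: 0


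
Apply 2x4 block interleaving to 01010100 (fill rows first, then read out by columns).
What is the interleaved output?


Matrix:
  0101
  0100
Read columns: 00110010

00110010


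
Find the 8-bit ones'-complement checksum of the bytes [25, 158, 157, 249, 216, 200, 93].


Sum = 1098 mod 256 = 74
Complement = 181

181


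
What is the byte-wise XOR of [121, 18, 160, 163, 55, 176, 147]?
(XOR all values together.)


XOR chain: 121 ^ 18 ^ 160 ^ 163 ^ 55 ^ 176 ^ 147 = 124

124


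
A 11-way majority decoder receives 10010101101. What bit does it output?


Ones: 6 out of 11
Threshold: 6

1 (6/11 voted 1)


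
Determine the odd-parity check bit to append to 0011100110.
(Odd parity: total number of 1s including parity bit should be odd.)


Number of 1s in data: 5
Parity bit: 0

0


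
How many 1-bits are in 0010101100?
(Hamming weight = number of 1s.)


Counting 1s in 0010101100

4


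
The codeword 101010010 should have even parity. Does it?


Number of 1s: 4

Yes, parity is correct (4 ones)


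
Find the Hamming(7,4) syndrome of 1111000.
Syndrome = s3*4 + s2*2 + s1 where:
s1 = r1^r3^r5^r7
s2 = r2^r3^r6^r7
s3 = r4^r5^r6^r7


s1=0, s2=0, s3=1

Syndrome = 4 (error at position 4)


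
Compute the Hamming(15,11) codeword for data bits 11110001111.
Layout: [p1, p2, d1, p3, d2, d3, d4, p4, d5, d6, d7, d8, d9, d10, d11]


Parity bits: p1=1, p2=1, p3=1, p4=0

111111100001111


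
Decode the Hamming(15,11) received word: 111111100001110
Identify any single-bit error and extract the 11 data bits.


Syndrome = 15: error at position 15

Data: 11110001111 (corrected bit 15)


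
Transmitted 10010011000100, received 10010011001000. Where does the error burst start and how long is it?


XOR: 00000000001100

Burst at position 10, length 2


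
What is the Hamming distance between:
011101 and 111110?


XOR: 100011
Count of 1s: 3

3


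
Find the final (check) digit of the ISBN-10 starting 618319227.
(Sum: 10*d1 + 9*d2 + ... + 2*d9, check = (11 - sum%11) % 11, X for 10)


Weighted sum: 233
233 mod 11 = 2

Check digit: 9


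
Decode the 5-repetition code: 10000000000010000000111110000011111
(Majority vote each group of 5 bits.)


Groups: 10000, 00000, 00100, 00000, 11111, 00000, 11111
Majority votes: 0000101

0000101


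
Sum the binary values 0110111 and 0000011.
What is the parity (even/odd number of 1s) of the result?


0110111 = 55
0000011 = 3
Sum = 58 = 111010
1s count = 4

even parity (4 ones in 111010)


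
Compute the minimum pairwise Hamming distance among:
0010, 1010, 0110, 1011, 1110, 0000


Comparing all pairs, minimum distance: 1
Can detect 0 errors, correct 0 errors

1


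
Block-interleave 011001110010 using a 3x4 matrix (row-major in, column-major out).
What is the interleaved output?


Matrix:
  0110
  0111
  0010
Read columns: 000110111010

000110111010


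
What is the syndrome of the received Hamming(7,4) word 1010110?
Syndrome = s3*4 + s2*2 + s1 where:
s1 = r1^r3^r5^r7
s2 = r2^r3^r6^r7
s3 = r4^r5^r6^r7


s1=1, s2=0, s3=0

Syndrome = 1 (error at position 1)


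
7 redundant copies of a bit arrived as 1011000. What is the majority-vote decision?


Ones: 3 out of 7
Threshold: 4

0 (3/7 voted 1)


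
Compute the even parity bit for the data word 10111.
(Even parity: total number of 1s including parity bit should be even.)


Number of 1s in data: 4
Parity bit: 0

0


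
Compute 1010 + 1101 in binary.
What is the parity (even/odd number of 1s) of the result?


1010 = 10
1101 = 13
Sum = 23 = 10111
1s count = 4

even parity (4 ones in 10111)


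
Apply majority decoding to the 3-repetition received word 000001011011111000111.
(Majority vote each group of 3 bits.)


Groups: 000, 001, 011, 011, 111, 000, 111
Majority votes: 0011101

0011101


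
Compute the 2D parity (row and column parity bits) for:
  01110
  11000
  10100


Row parities: 100
Column parities: 00010

Row P: 100, Col P: 00010, Corner: 1


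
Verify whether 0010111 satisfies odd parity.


Number of 1s: 4

No, parity error (4 ones)


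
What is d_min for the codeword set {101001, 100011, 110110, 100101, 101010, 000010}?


Comparing all pairs, minimum distance: 2
Can detect 1 errors, correct 0 errors

2


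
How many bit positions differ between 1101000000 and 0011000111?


XOR: 1110000111
Count of 1s: 6

6


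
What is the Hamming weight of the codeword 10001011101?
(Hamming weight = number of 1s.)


Counting 1s in 10001011101

6


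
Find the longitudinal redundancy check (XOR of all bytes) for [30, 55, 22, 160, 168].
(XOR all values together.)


XOR chain: 30 ^ 55 ^ 22 ^ 160 ^ 168 = 55

55


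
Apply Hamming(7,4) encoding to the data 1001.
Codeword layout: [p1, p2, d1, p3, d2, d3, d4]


Parity bits: p1=0, p2=0, p3=1

0011001


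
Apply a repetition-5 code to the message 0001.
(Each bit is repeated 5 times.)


Each bit -> 5 copies

00000000000000011111


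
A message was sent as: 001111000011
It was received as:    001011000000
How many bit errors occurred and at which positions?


XOR: 000100000011

3 error(s) at position(s): 3, 10, 11


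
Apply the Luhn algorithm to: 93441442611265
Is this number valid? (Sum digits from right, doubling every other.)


Luhn sum = 56
56 mod 10 = 6

Invalid (Luhn sum mod 10 = 6)


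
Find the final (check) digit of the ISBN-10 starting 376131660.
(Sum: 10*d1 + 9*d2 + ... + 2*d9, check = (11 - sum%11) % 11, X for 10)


Weighted sum: 213
213 mod 11 = 4

Check digit: 7


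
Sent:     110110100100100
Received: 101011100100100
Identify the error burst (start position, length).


XOR: 011101000000000

Burst at position 1, length 5


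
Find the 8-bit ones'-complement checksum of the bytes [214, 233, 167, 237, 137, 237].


Sum = 1225 mod 256 = 201
Complement = 54

54


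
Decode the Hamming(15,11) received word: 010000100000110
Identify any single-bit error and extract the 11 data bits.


Syndrome = 6: error at position 6

Data: 00110000110 (corrected bit 6)


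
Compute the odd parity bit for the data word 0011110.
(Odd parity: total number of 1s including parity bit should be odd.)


Number of 1s in data: 4
Parity bit: 1

1


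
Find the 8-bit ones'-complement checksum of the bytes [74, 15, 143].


Sum = 232 mod 256 = 232
Complement = 23

23


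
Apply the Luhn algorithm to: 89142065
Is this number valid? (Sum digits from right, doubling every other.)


Luhn sum = 34
34 mod 10 = 4

Invalid (Luhn sum mod 10 = 4)


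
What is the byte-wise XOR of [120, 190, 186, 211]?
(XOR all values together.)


XOR chain: 120 ^ 190 ^ 186 ^ 211 = 175

175


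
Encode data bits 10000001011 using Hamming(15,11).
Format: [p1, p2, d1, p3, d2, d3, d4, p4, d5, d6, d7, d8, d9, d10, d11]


Parity bits: p1=0, p2=1, p3=1, p4=1

011100010001011


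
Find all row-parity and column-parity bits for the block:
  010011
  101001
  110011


Row parities: 110
Column parities: 001001

Row P: 110, Col P: 001001, Corner: 0


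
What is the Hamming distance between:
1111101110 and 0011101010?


XOR: 1100000100
Count of 1s: 3

3


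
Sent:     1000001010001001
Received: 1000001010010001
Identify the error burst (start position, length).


XOR: 0000000000011000

Burst at position 11, length 2


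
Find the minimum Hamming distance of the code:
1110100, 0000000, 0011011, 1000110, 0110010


Comparing all pairs, minimum distance: 3
Can detect 2 errors, correct 1 errors

3


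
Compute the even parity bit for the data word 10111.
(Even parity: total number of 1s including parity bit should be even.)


Number of 1s in data: 4
Parity bit: 0

0


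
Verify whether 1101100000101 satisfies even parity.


Number of 1s: 6

Yes, parity is correct (6 ones)


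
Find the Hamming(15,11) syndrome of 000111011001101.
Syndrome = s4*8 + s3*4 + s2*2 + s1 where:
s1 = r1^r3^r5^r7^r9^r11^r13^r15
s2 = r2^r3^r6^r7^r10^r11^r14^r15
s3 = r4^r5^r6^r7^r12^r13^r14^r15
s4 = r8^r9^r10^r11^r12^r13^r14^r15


s1=0, s2=0, s3=0, s4=1

Syndrome = 8 (error at position 8)


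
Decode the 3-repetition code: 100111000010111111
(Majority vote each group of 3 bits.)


Groups: 100, 111, 000, 010, 111, 111
Majority votes: 010011

010011


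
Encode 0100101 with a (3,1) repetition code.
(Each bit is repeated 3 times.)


Each bit -> 3 copies

000111000000111000111


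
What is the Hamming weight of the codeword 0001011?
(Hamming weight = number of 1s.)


Counting 1s in 0001011

3


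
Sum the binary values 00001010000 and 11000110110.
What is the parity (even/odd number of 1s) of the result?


00001010000 = 80
11000110110 = 1590
Sum = 1670 = 11010000110
1s count = 5

odd parity (5 ones in 11010000110)


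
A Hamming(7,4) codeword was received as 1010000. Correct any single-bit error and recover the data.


Syndrome = 2: error at position 2

Data: 1000 (corrected bit 2)


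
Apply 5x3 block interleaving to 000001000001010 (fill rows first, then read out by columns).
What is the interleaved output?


Matrix:
  000
  001
  000
  001
  010
Read columns: 000000000101010

000000000101010


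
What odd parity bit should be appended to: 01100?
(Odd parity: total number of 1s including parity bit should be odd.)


Number of 1s in data: 2
Parity bit: 1

1


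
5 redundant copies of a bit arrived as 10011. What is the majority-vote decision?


Ones: 3 out of 5
Threshold: 3

1 (3/5 voted 1)


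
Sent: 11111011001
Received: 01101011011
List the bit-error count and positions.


XOR: 10010000010

3 error(s) at position(s): 0, 3, 9


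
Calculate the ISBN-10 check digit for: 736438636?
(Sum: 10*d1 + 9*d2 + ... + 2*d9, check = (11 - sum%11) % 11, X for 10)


Weighted sum: 276
276 mod 11 = 1

Check digit: X


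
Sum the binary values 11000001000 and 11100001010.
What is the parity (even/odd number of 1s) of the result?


11000001000 = 1544
11100001010 = 1802
Sum = 3346 = 110100010010
1s count = 5

odd parity (5 ones in 110100010010)


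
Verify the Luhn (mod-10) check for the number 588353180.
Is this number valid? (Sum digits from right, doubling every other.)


Luhn sum = 45
45 mod 10 = 5

Invalid (Luhn sum mod 10 = 5)


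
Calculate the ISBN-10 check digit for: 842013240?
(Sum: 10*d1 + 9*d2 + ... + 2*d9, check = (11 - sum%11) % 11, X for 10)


Weighted sum: 173
173 mod 11 = 8

Check digit: 3


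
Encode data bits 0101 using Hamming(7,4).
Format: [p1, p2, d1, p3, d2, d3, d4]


Parity bits: p1=0, p2=1, p3=0

0100101


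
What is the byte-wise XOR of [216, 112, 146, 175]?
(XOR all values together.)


XOR chain: 216 ^ 112 ^ 146 ^ 175 = 149

149


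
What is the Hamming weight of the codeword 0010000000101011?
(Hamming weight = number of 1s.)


Counting 1s in 0010000000101011

5


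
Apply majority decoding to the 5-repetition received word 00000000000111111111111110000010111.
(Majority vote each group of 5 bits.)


Groups: 00000, 00000, 01111, 11111, 11111, 00000, 10111
Majority votes: 0011101

0011101


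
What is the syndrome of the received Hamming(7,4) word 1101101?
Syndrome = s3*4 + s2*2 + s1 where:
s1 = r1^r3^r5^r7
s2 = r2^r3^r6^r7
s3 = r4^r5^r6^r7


s1=1, s2=0, s3=1

Syndrome = 5 (error at position 5)


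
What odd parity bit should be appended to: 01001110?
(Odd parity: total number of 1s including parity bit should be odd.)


Number of 1s in data: 4
Parity bit: 1

1


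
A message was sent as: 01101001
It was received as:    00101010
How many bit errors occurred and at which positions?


XOR: 01000011

3 error(s) at position(s): 1, 6, 7


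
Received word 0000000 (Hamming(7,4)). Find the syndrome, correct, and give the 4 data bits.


Syndrome = 0: no error detected

Data: 0000 (no errors)


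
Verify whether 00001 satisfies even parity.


Number of 1s: 1

No, parity error (1 ones)


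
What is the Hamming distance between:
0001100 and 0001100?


XOR: 0000000
Count of 1s: 0

0


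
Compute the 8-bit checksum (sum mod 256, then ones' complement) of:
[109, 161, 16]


Sum = 286 mod 256 = 30
Complement = 225

225


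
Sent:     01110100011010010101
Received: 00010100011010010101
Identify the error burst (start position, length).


XOR: 01100000000000000000

Burst at position 1, length 2


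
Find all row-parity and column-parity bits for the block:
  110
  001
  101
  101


Row parities: 0100
Column parities: 111

Row P: 0100, Col P: 111, Corner: 1


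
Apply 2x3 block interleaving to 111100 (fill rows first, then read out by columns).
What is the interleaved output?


Matrix:
  111
  100
Read columns: 111010

111010


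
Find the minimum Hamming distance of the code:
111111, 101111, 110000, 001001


Comparing all pairs, minimum distance: 1
Can detect 0 errors, correct 0 errors

1


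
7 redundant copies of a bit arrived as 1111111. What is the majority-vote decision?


Ones: 7 out of 7
Threshold: 4

1 (7/7 voted 1)


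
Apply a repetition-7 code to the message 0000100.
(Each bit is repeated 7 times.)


Each bit -> 7 copies

0000000000000000000000000000111111100000000000000


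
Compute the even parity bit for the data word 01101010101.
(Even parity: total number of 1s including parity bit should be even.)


Number of 1s in data: 6
Parity bit: 0

0


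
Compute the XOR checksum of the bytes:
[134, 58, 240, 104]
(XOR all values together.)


XOR chain: 134 ^ 58 ^ 240 ^ 104 = 36

36


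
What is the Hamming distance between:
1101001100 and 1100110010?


XOR: 0001111110
Count of 1s: 6

6


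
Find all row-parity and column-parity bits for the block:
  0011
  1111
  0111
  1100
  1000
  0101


Row parities: 001010
Column parities: 1010

Row P: 001010, Col P: 1010, Corner: 0


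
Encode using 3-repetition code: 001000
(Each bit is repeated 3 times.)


Each bit -> 3 copies

000000111000000000


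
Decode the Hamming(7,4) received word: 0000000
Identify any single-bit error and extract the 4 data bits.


Syndrome = 0: no error detected

Data: 0000 (no errors)


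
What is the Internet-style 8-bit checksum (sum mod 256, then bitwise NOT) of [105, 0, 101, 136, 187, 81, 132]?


Sum = 742 mod 256 = 230
Complement = 25

25


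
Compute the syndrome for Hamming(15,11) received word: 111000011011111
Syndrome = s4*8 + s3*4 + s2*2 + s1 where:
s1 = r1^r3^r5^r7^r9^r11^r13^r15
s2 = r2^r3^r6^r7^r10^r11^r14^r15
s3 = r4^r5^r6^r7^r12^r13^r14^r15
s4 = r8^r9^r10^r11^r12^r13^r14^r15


s1=0, s2=1, s3=0, s4=1

Syndrome = 10 (error at position 10)


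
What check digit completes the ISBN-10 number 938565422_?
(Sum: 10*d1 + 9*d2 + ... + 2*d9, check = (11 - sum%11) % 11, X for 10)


Weighted sum: 303
303 mod 11 = 6

Check digit: 5


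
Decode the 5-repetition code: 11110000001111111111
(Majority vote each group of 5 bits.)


Groups: 11110, 00000, 11111, 11111
Majority votes: 1011

1011


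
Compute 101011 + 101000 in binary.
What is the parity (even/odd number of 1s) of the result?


101011 = 43
101000 = 40
Sum = 83 = 1010011
1s count = 4

even parity (4 ones in 1010011)


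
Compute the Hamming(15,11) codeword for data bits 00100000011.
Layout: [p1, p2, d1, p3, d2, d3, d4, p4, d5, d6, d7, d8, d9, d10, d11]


Parity bits: p1=1, p2=1, p3=1, p4=0

110101000000011


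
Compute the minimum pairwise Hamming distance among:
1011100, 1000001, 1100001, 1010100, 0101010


Comparing all pairs, minimum distance: 1
Can detect 0 errors, correct 0 errors

1


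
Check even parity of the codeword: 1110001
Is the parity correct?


Number of 1s: 4

Yes, parity is correct (4 ones)


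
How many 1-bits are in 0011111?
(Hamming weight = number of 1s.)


Counting 1s in 0011111

5


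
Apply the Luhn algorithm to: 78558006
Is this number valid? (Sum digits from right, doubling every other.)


Luhn sum = 32
32 mod 10 = 2

Invalid (Luhn sum mod 10 = 2)


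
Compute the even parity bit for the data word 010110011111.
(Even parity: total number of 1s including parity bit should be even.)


Number of 1s in data: 8
Parity bit: 0

0


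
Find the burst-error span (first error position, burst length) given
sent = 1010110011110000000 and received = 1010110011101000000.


XOR: 0000000000011000000

Burst at position 11, length 2
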